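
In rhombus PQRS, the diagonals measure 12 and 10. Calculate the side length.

The diagonals of a rhombus bisect each other at right angles.
Half-diagonals: 12/2 = 6 and 10/2 = 5
side = sqrt(6^2 + 5^2)
side = sqrt(36 + 25)
side = sqrt(61)

sqrt(61)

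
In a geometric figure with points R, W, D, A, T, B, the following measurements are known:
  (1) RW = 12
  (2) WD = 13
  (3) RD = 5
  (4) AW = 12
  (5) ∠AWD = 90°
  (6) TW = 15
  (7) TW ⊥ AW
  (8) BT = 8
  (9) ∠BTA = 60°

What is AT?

Step 1: By the law of cosines on triangle AWT: AT² = 12² + 15² − 2·12·15·cos(90°) = 369, so AT = 3·√41.

Therefore, the length of AT = 3·√41.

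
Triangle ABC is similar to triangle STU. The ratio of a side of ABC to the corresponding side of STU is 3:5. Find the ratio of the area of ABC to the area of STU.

Area ratio = (side ratio)^2 = (3/5)^2 = 9:25.

9:25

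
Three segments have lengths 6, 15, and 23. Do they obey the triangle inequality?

No.
The triangle inequality is violated: 6 + 15 = 21 ≤ 23.
These lengths cannot form a triangle.

No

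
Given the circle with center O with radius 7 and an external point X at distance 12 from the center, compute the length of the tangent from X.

The tangent, radius, and line from the external point to the center form a right triangle.
The right angle is where the tangent meets the radius.
By the Pythagorean theorem: tangent² + 7² = 12²
tangent² = 144 - 49 = 95
tangent = sqrt(95)

sqrt(95)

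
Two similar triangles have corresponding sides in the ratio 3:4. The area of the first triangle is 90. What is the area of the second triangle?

Area ratio = (3/4)^2 = 9/16. Area of the second triangle = 90 * 16/9 = 160.

160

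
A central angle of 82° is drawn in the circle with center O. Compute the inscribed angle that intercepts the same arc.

Inscribed angle = 82° / 2 = 41° (inscribed angle theorem).

41°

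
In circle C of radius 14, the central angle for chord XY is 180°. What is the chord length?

Drop a perpendicular from the center to the chord, bisecting both the chord and the central angle.
Each half-chord = r sin(θ/2) = 14 sin(90°).
The full chord = 2 × 14 × sin(90°) = 28.

28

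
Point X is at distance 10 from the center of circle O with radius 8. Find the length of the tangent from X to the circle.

tangent = √(d² - r²) = √(10² - 8²) = √(100 - 64) = √36 = 6

6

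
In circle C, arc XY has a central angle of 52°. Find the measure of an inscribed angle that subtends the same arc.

An inscribed angle intercepts an arc from a point on the circle, while the central angle intercepts the same arc from the center.
The inscribed angle is always half the central angle: 52° / 2 = 26°.

26°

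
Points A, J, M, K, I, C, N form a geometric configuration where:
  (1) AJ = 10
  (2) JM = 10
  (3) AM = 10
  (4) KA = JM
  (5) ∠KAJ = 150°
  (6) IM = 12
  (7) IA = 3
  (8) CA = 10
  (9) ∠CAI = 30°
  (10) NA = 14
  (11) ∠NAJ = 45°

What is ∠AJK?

From the given relations: KA = JM = 10.
Step 1: By the law of cosines on triangle JAK: JK² = 10² + 10² − 2·10·10·cos(150°) = 373.21, so JK ≈ 19.32.
Step 2: By the inverse law of cosines on triangle AJK: cos(∠AJK) = (10² + 19.32² − 10²) / (2·10·19.32) = 373.21/386.37 = 0.9659, so ∠AJK = 15°.

Therefore, the measure of angle ∠AJK = 15°.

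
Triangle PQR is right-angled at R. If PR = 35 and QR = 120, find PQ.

By the Pythagorean theorem: PQ^2 = PR^2 + QR^2
PQ^2 = 35^2 + 120^2 = 1225 + 14400 = 15625
PQ = sqrt(15625) = 125

125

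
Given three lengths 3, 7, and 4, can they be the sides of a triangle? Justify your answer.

Check the triangle inequality: 3 + 4 = 7 ≤ 7.
Since the sum of two sides does not exceed the third, no triangle can be formed.

No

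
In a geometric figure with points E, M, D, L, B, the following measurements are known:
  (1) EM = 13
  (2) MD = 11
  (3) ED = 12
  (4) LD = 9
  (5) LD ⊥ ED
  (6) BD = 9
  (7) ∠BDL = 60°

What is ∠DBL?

Step 1: By the law of cosines on triangle BDL: BL² = 9² + 9² − 2·9·9·cos(60°) = 81, so BL = 9.
Step 2: By the inverse law of cosines on triangle DBL: cos(∠DBL) = (9² + 9² − 9²) / (2·9·9) = 81/162 = 0.5, so ∠DBL = 60°.

Therefore, the measure of angle ∠DBL = 60°.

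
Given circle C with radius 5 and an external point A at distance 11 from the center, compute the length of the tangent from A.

tangent = √(d² - r²) = √(11² - 5²) = √(121 - 25) = √96 = 4*sqrt(6)

4*sqrt(6)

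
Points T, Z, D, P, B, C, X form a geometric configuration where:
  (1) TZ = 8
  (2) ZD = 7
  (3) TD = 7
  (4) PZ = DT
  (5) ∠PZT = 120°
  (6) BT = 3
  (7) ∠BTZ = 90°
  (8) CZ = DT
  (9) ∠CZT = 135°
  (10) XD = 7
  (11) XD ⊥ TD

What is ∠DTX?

Step 1: By the law of cosines on triangle TDX: TX² = 7² + 7² − 2·7·7·cos(90°) = 98, so TX = 7·√2.
Step 2: By the inverse law of cosines on triangle DTX: cos(∠DTX) = (7² + (7·√2)² − 7²) / (2·7·7·√2) = 98/138.59 = 0.7071, so ∠DTX = 45°.

Therefore, the measure of angle ∠DTX = 45°.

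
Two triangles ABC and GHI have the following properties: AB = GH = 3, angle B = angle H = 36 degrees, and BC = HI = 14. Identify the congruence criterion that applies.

The given information matches SAS: Two pairs of corresponding sides and the included angle are equal (Side-Angle-Side).

SAS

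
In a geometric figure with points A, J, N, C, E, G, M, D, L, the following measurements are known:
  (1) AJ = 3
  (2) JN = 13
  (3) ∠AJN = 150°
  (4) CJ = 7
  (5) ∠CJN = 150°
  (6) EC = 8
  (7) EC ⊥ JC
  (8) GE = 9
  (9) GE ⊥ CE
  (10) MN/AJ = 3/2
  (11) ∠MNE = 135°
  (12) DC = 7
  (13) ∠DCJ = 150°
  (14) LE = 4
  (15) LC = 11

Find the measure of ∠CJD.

Step 1: By the law of cosines on triangle JCD: JD² = 7² + 7² − 2·7·7·cos(150°) = 182.87, so JD ≈ 13.52.
Step 2: By the inverse law of cosines on triangle CJD: cos(∠CJD) = (7² + 13.52² − 7²) / (2·7·13.52) = 182.87/189.32 = 0.9659, so ∠CJD = 15°.

Therefore, the measure of angle ∠CJD = 15°.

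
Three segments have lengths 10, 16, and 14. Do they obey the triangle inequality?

Sort the sides: 10, 14, 16.
It suffices to check that the sum of the two smallest exceeds the largest:
10 + 14 = 24 > 16. ✓
Yes, a valid triangle can be formed.

Yes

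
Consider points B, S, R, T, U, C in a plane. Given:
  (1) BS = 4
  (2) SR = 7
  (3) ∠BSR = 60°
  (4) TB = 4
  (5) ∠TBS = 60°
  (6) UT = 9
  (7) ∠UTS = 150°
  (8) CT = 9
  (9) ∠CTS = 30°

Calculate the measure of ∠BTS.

Step 1: By the law of cosines on triangle TBS: TS² = 4² + 4² − 2·4·4·cos(60°) = 16, so TS = 4.
Step 2: By the inverse law of cosines on triangle BTS: cos(∠BTS) = (4² + 4² − 4²) / (2·4·4) = 16/32 = 0.5, so ∠BTS = 60°.

Therefore, the measure of angle ∠BTS = 60°.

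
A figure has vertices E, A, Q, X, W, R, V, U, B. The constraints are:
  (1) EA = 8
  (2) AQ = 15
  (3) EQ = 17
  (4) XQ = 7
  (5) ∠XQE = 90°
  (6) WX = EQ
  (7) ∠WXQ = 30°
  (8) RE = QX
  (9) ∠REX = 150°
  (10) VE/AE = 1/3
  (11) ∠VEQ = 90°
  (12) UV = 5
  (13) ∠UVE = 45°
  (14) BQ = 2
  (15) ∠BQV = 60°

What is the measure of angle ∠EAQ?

Step 1: By the inverse law of cosines on triangle EAQ: cos(∠EAQ) = (8² + 15² − 17²) / (2·8·15) = 0/240 = 0, so ∠EAQ = 90°.

Therefore, the measure of angle ∠EAQ = 90°.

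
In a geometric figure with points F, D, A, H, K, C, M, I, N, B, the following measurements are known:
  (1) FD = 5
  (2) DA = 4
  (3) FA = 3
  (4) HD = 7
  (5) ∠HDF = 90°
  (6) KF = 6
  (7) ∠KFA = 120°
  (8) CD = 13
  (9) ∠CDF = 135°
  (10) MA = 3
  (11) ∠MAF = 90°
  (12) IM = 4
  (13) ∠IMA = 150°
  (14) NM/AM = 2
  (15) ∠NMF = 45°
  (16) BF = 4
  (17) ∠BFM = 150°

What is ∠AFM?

Step 1: By the law of cosines on triangle FAM: FM² = 3² + 3² − 2·3·3·cos(90°) = 18, so FM = 3·√2.
Step 2: By the inverse law of cosines on triangle AFM: cos(∠AFM) = (3² + (3·√2)² − 3²) / (2·3·3·√2) = 18/25.46 = 0.7071, so ∠AFM = 45°.

Therefore, the measure of angle ∠AFM = 45°.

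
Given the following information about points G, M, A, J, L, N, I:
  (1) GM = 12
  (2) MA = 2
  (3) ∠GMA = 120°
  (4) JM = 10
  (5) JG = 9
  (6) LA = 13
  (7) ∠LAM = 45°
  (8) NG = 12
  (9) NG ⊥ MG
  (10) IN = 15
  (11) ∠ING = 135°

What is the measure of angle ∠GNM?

Step 1: By the law of cosines on triangle NGM: NM² = 12² + 12² − 2·12·12·cos(90°) = 288, so NM = 12·√2.
Step 2: By the inverse law of cosines on triangle GNM: cos(∠GNM) = (12² + (12·√2)² − 12²) / (2·12·12·√2) = 288/407.29 = 0.7071, so ∠GNM = 45°.

Therefore, the measure of angle ∠GNM = 45°.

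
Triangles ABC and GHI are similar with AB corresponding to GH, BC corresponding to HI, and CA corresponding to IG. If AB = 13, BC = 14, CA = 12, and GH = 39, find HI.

k = 39/13 = 3. HI = 3 * 14 = 42.

42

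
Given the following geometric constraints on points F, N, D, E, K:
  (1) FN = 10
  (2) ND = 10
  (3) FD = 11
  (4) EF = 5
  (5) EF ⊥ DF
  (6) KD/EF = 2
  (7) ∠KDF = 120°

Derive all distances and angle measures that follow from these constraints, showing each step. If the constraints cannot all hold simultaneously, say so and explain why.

The constraints are consistent.

From the given relations:
  KD = 2·EF = 2·5 = 10

Step 1: From FD = 11, DK = 10, and ∠FDK = 120°, by the law of cosines:
  FK² = FD² + DK² - 2·FD·DK·cos(120°) = 121 + 100 + 110 = 331
  FK ≈ 18.19

Step 2: From DF = 11, FE = 5, and ∠DFE = 90°, by the law of cosines:
  DE² = DF² + FE² - 2·DF·FE·cos(90°) = 121 + 25 - 0 = 146
  DE = √146

Step 3: From FD = 11, FN = 10, DN = 10, by the inverse law of cosines:
  cos(∠DFN) = (FD² + FN² - DN²) / (2·FD·FN)
  ∠DFN = 56.63°

Step 4: From ND = 10, NF = 10, DF = 11, by the inverse law of cosines:
  cos(∠DNF) = (ND² + NF² - DF²) / (2·ND·NF)
  ∠DNF = 66.73°

Step 5: From DF = 11, DN = 10, FN = 10, by the inverse law of cosines:
  cos(∠FDN) = (DF² + DN² - FN²) / (2·DF·DN)
  ∠FDN = 56.63°

Step 6: From FD = 11, FK = 18.19, DK = 10, by the inverse law of cosines:
  cos(∠DFK) = (FD² + FK² - DK²) / (2·FD·FK)
  ∠DFK = 28.43°

Step 7: From DE = √146, DF = 11, EF = 5, by the inverse law of cosines:
  cos(∠EDF) = (DE² + DF² - EF²) / (2·DE·DF)
  ∠EDF = 24.44°

Step 8: From ED = √146, EF = 5, DF = 11, by the inverse law of cosines:
  cos(∠DEF) = (ED² + EF² - DF²) / (2·ED·EF)
  ∠DEF = 65.56°

Step 9: From KD = 10, KF = 18.19, DF = 11, by the inverse law of cosines:
  cos(∠DKF) = (KD² + KF² - DF²) / (2·KD·KF)
  ∠DKF = 31.57°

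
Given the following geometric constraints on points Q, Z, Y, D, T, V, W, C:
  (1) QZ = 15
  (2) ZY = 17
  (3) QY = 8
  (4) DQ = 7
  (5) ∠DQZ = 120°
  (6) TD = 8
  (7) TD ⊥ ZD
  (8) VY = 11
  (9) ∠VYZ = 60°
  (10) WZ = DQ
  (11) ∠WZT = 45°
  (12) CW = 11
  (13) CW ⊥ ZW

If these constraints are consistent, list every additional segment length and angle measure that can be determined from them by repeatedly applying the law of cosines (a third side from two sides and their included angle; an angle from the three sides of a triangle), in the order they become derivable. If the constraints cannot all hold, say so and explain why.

The constraints are consistent. Derivable facts, in order:
After 1 step:
- ZC = √170
- ZD ≈ 19.47
- ZV ≈ 14.93
- ∠QYZ = 61.93°
- ∠QZY = 28.07°
- ∠YQZ = 90°
After 2 steps:
- ZT ≈ 21.05
- ∠CZW = 57.53°
- ∠DZQ = 18.14°
- ∠QDZ = 41.86°
- ∠VZY = 39.64°
- ∠WCZ = 32.47°
- ∠YVZ = 80.36°
After 3 steps:
- TW ≈ 16.84
- ∠DTZ = 67.66°
- ∠DZT = 22.34°
After 4 steps:
- ∠TWZ = 117.91°
- ∠WTZ = 17.09°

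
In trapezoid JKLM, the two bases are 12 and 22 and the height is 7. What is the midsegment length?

midsegment = (12 + 22) / 2 = 34 / 2 = 17

17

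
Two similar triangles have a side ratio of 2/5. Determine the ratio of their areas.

Area ratio = (side ratio)^2 = (2/5)^2 = 4:25.

4:25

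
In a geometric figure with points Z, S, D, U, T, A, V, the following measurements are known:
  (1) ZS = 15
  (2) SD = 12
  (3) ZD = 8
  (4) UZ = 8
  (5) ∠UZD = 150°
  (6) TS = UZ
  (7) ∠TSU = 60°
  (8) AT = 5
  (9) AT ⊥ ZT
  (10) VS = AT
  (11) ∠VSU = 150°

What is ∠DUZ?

Step 1: By the law of cosines on triangle UZD: UD² = 8² + 8² − 2·8·8·cos(150°) = 238.85, so UD ≈ 15.45.
Step 2: By the inverse law of cosines on triangle DUZ: cos(∠DUZ) = (15.45² + 8² − 8²) / (2·15.45·8) = 238.85/247.28 = 0.9659, so ∠DUZ = 15°.

Therefore, the measure of angle ∠DUZ = 15°.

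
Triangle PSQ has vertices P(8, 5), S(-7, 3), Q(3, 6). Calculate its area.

Shoelace: Area = (1/2)|8(3-6) + -7(6-5) + 3(5-3)| = (1/2)(25) = 25/2

25/2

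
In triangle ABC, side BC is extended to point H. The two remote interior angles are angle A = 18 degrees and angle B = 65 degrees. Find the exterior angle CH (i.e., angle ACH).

The interior angle at C is 180 - 18 - 65 = 97 degrees.
The exterior angle and interior angle at C are supplementary:
Exterior angle = 180 - 97 = 83 degrees.

83 degrees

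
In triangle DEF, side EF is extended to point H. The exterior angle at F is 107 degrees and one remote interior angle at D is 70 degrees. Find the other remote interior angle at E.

By the exterior angle theorem: exterior angle = sum of remote interior angles.
107 = 70 + angle E
angle E = 107 - 70 = 37 degrees

37 degrees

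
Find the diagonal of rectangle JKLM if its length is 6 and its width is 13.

A rectangle's diagonal splits it into two right triangles, with the diagonal as the hypotenuse.
By the Pythagorean theorem, d^2 = 6^2 + 13^2 = 205.
Therefore d = sqrt(205).

sqrt(205)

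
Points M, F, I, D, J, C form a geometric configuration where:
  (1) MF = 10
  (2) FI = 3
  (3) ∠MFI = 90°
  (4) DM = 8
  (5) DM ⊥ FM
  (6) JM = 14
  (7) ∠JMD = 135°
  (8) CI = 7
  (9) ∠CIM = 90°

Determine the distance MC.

Step 1: By the law of cosines on triangle IFM: IM² = 3² + 10² − 2·3·10·cos(90°) = 109, so IM = √109.
Step 2: By the law of cosines on triangle MIC: MC² = √109² + 7² − 2·√109·7·cos(90°) = 158, so MC = √158.

Therefore, the length of MC = √158.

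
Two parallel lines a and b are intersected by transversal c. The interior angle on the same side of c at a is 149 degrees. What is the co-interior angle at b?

Co-interior (same-side interior) angles are between the parallel lines on the same side of the transversal.
Unlike corresponding or alternate interior angles, they are supplementary rather than equal.
So the angle = 180 - 149 = 31 degrees.

31 degrees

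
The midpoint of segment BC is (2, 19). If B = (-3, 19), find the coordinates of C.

Using the midpoint formula: M = ((x1 + x2)/2, (y1 + y2)/2)
We know M = (2, 19) and B = (-3, 19)
For x: 2 = (-3 + x2)/2, so x2 = 2*2 - -3 = 7
For y: 19 = (19 + y2)/2, so y2 = 2*19 - 19 = 19
C = (7, 19)

(7, 19)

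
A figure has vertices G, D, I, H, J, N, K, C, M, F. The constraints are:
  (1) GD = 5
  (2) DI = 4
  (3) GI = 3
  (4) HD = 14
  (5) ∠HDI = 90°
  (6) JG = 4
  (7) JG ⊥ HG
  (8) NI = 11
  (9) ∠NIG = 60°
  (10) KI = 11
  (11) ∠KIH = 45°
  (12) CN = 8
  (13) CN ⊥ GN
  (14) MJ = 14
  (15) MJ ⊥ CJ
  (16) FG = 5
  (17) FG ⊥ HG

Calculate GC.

Step 1: By the law of cosines on triangle GIN: GN² = 3² + 11² − 2·3·11·cos(60°) = 97, so GN = √97.
Step 2: By the law of cosines on triangle GNC: GC² = √97² + 8² − 2·√97·8·cos(90°) = 161, so GC = √161.

Therefore, the length of GC = √161.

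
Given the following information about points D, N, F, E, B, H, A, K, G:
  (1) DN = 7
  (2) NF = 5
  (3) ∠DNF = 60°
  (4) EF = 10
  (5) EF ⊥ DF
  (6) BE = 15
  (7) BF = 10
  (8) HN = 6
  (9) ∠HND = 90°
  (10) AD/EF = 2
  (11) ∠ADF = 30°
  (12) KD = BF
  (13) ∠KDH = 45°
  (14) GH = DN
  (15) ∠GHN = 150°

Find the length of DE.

Step 1: By the law of cosines on triangle FND: FD² = 5² + 7² − 2·5·7·cos(60°) = 39, so FD = √39.
Step 2: By the law of cosines on triangle DFE: DE² = √39² + 10² − 2·√39·10·cos(90°) = 139, so DE = √139.

Therefore, the length of DE = √139.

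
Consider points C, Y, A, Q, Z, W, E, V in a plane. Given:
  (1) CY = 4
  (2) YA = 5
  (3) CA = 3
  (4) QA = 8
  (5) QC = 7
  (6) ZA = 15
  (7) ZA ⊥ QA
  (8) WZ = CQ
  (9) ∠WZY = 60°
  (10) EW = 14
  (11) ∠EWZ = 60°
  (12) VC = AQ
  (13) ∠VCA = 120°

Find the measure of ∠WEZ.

From the given relations: WZ = CQ = 7.
Step 1: By the law of cosines on triangle EWZ: EZ² = 14² + 7² − 2·14·7·cos(60°) = 147, so EZ = 7·√3.
Step 2: By the inverse law of cosines on triangle WEZ: cos(∠WEZ) = (14² + (7·√3)² − 7²) / (2·14·7·√3) = 294/339.48 = 0.866, so ∠WEZ = 30°.

Therefore, the measure of angle ∠WEZ = 30°.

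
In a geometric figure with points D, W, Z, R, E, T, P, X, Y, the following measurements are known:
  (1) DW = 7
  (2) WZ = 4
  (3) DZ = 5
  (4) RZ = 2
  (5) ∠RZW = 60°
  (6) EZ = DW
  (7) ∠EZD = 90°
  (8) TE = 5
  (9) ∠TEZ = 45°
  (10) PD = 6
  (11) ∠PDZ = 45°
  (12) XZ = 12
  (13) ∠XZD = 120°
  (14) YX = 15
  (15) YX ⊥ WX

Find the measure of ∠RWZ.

Step 1: By the law of cosines on triangle WZR: WR² = 4² + 2² − 2·4·2·cos(60°) = 12, so WR = 2·√3.
Step 2: By the inverse law of cosines on triangle RWZ: cos(∠RWZ) = ((2·√3)² + 4² − 2²) / (2·2·√3·4) = 24/27.71 = 0.866, so ∠RWZ = 30°.

Therefore, the measure of angle ∠RWZ = 30°.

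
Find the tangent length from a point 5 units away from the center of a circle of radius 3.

tangent = √(d² - r²) = √(5² - 3²) = √(25 - 9) = √16 = 4

4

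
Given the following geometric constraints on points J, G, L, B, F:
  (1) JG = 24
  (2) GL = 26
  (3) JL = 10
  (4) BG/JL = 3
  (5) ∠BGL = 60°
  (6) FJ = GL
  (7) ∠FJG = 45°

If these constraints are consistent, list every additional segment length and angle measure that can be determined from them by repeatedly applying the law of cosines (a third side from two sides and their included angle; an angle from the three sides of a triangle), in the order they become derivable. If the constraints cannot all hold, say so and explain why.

The constraints are consistent. Derivable facts, in order:
After 1 step:
- GF ≈ 19.22
- LB = 2·√199
- ∠GJL = 90°
- ∠GLJ = 67.38°
- ∠JGL = 22.62°
After 2 steps:
- ∠BLG = 67.05°
- ∠FGJ = 73.02°
- ∠GBL = 52.95°
- ∠GFJ = 61.98°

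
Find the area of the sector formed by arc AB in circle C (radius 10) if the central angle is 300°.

The full circle has area πr² = π(10)² = 100*pi.
The sector covers 300° out of 360°, a fraction of 5/6.
Sector area = 100*pi × 5/6 = 250*pi/3.

250*pi/3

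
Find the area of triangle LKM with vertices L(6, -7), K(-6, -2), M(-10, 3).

The Shoelace formula computes the area from vertex coordinates by summing cross products.
For vertices (6,-7), (-6,-2), (-10,3):
Signed sum = 6*-2 - -6*-7 + -6*3 - -10*-2 + -10*-7 - 6*3
= -54 + -38 + 52 = -40
Area = (1/2)|-40| = 20.

20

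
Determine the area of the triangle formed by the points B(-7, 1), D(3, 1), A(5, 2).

Shoelace: Area = (1/2)|-7(1-2) + 3(2-1) + 5(1-1)| = (1/2)(10) = 5

5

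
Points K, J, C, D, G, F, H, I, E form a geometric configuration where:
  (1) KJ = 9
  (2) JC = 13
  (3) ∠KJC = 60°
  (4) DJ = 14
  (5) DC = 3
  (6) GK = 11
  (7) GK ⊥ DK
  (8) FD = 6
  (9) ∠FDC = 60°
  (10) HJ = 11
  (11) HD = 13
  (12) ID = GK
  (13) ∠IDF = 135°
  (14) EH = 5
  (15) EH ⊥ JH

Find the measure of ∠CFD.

Step 1: By the law of cosines on triangle FDC: FC² = 6² + 3² − 2·6·3·cos(60°) = 27, so FC = 3·√3.
Step 2: By the inverse law of cosines on triangle CFD: cos(∠CFD) = ((3·√3)² + 6² − 3²) / (2·3·√3·6) = 54/62.35 = 0.866, so ∠CFD = 30°.

Therefore, the measure of angle ∠CFD = 30°.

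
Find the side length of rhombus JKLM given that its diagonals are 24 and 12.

The diagonals of a rhombus bisect each other at right angles.
Half-diagonals: 24/2 = 12 and 12/2 = 6
side = sqrt(12^2 + 6^2)
side = sqrt(144 + 36)
side = sqrt(180) = 6*sqrt(5)

6*sqrt(5)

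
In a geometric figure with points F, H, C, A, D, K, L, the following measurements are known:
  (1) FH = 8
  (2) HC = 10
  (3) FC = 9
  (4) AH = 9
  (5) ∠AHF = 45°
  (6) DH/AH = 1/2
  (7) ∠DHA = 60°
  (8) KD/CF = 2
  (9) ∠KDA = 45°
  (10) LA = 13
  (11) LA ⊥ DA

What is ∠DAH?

From the given relations: DH = 1/2·AH = 1/2·9 ≈ 4.5.
Step 1: By the law of cosines on triangle AHD: AD² = 9² + 4.5² − 2·9·4.5·cos(60°) = 60.75, so AD = 9/2·√3.
Step 2: By the inverse law of cosines on triangle DAH: cos(∠DAH) = ((9/2·√3)² + 9² − 4.5²) / (2·9/2·√3·9) = 121.5/140.3 = 0.866, so ∠DAH = 30°.

Therefore, the measure of angle ∠DAH = 30°.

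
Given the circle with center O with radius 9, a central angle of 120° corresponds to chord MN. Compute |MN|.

Chord = 2(9) sin(60°) = 9*sqrt(3)

9*sqrt(3)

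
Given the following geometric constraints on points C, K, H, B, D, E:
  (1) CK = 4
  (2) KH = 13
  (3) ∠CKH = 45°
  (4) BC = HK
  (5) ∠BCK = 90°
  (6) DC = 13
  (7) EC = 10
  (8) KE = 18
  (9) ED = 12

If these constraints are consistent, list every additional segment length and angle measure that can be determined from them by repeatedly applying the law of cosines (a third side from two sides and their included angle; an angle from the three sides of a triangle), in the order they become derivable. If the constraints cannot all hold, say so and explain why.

These constraints are not satisfiable: by the triangle inequality in triangle CKE, (1) CK = 4 and (7) EC = 10 force KE ≤ 4 + 10 = 14, but (8) says KE = 18. No planar figure meets all of them, so nothing further can be derived.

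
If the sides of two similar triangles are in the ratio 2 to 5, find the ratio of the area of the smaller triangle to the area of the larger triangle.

Area ratio = (side ratio)^2 = (2/5)^2 = 4:25.

4:25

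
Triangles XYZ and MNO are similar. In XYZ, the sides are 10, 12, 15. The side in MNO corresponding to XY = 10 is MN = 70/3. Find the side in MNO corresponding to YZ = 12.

k = 70/3/10 = 7/3. NO = 7/3 * 12 = 28.

28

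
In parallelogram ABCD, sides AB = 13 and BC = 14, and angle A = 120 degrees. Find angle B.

Consecutive angles are supplementary: angle B = 180 - 120 = 60 degrees.

60 degrees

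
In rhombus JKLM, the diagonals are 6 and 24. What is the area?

The diagonals of a rhombus divide it into four right triangles.
Each triangle has legs 6/ 2 = 3 and 24/2 = 12, so each has area (1/2)*3*12 = 18.
Four such triangles give total area = (d1 * d2) / 2 = 72.

72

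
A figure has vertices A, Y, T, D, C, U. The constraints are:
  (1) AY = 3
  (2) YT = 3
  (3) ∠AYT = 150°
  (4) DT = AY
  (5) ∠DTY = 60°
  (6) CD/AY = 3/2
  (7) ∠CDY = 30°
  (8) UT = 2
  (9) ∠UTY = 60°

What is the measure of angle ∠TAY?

Step 1: By the law of cosines on triangle AYT: AT² = 3² + 3² − 2·3·3·cos(150°) = 33.59, so AT ≈ 5.8.
Step 2: By the inverse law of cosines on triangle TAY: cos(∠TAY) = (5.8² + 3² − 3²) / (2·5.8·3) = 33.59/34.77 = 0.9659, so ∠TAY = 15°.

Therefore, the measure of angle ∠TAY = 15°.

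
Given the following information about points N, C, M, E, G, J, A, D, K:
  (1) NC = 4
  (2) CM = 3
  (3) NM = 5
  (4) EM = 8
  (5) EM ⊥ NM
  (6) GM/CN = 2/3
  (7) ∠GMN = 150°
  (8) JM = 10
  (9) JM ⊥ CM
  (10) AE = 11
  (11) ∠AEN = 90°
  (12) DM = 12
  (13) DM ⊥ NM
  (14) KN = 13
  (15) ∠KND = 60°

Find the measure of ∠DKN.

Step 1: By the law of cosines on triangle DMN: DN² = 12² + 5² − 2·12·5·cos(90°) = 169, so DN = 13.
Step 2: By the law of cosines on triangle KND: KD² = 13² + 13² − 2·13·13·cos(60°) = 169, so KD = 13.
Step 3: By the inverse law of cosines on triangle DKN: cos(∠DKN) = (13² + 13² − 13²) / (2·13·13) = 169/338 = 0.5, so ∠DKN = 60°.

Therefore, the measure of angle ∠DKN = 60°.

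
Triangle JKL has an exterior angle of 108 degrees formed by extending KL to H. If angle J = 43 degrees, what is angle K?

By the exterior angle theorem: exterior angle = sum of remote interior angles.
108 = 43 + angle K
angle K = 108 - 43 = 65 degrees

65 degrees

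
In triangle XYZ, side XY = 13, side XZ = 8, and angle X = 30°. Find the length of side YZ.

By the law of cosines: YZ^2 = XY^2 + XZ^2 - 2*XY*XZ*cos(X)
YZ^2 = 13^2 + 8^2 - 2*13*8*cos(30°)
YZ^2 = 169 + 64 - 208*(sqrt(3)/2)
YZ^2 = 233 - 104*sqrt(3)
YZ = sqrt(233 - 104*sqrt(3))

sqrt(233 - 104*sqrt(3))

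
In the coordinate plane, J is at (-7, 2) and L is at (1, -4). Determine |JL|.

d = sqrt((8)^2 + (-6)^2) = sqrt(100) = 10

10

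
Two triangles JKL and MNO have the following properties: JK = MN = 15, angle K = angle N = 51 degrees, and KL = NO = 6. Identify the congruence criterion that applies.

Consider the given information: JK = MN = 15, angle K = angle N = 51 degrees, and KL = NO = 6
This is not SSS or ASA: SSS requires all three pairs of sides, but we don't have that. ASA requires two angles and the side between them.
The correct criterion is SAS. Two pairs of corresponding sides and the included angle are equal (Side-Angle-Side).

SAS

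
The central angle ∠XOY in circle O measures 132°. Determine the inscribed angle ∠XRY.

An inscribed angle intercepts an arc from a point on the circle, while the central angle intercepts the same arc from the center.
The inscribed angle is always half the central angle: 132° / 2 = 66°.

66°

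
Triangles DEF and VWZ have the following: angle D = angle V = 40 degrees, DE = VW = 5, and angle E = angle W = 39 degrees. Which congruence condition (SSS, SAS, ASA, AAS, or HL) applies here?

The given information provides:
angle D = angle V = 40 degrees, DE = VW = 5, and angle E = angle W = 39 degrees
This matches the ASA congruence theorem.
Two pairs of corresponding angles and the included side are equal (Angle-Side-Angle).

ASA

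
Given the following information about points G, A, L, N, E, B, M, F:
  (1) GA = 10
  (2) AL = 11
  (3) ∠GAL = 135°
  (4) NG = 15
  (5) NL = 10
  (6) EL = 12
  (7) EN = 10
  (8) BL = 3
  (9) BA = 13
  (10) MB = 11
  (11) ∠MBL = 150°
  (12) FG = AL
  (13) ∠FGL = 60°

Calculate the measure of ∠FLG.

From the given relations: FG = AL = 11.
Step 1: By the law of cosines on triangle LAG: LG² = 11² + 10² − 2·11·10·cos(135°) = 376.56, so LG ≈ 19.41.
Step 2: By the law of cosines on triangle LGF: LF² = 19.41² + 11² − 2·19.41·11·cos(60°) = 284.11, so LF ≈ 16.86.
Step 3: By the inverse law of cosines on triangle FLG: cos(∠FLG) = (16.86² + 19.41² − 11²) / (2·16.86·19.41) = 539.67/654.17 = 0.825, so ∠FLG = 34.41°.

Therefore, the measure of angle ∠FLG = 34.41°.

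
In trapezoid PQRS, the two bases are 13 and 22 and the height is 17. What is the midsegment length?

The midsegment of a trapezoid = (base1 + base2) / 2
midsegment = (13 + 22) / 2
midsegment = 35 / 2
midsegment = 35/2

35/2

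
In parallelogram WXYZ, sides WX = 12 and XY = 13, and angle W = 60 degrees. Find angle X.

Opposite sides of a parallelogram are parallel, so consecutive angles form co-interior angles on a transversal.
Co-interior angles sum to 180°, giving angle X = 180 - 60 = 120 degrees.

120 degrees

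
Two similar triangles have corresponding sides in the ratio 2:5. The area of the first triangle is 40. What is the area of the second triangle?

Area ratio = (2/5)^2 = 4/25. Area of the second triangle = 40 * 25/4 = 250.

250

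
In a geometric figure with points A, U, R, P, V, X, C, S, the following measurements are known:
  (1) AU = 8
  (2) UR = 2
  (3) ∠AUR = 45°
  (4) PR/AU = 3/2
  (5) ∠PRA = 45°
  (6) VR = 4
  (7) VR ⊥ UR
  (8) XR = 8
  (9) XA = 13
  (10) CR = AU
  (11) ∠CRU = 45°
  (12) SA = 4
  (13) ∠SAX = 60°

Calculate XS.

Step 1: By the law of cosines on triangle XAS: XS² = 13² + 4² − 2·13·4·cos(60°) = 133, so XS = √133.

Therefore, the length of XS = √133.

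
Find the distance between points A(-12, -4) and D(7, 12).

The horizontal distance is |7 - -12| = 19 and the vertical distance is |12 - -4| = 16.
By the Pythagorean theorem, d = sqrt(19^2 + 16^2) = sqrt(617).

sqrt(617)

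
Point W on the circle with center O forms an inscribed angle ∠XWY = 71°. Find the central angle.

By the inscribed angle theorem, the central angle is twice the inscribed angle.
Central angle = 2 × 71° = 142°

142°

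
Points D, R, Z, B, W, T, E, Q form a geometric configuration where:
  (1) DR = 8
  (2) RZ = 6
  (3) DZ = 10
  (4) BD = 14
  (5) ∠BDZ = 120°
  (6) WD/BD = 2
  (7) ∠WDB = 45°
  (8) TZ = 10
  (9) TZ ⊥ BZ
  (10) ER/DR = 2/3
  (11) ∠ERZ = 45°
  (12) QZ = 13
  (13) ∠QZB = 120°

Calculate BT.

Step 1: By the law of cosines on triangle ZDB: ZB² = 10² + 14² − 2·10·14·cos(120°) = 436, so ZB = 2·√109.
Step 2: By the law of cosines on triangle BZT: BT² = (2·√109)² + 10² − 2·2·√109·10·cos(90°) = 536, so BT = 2·√134.

Therefore, the length of BT = 2·√134.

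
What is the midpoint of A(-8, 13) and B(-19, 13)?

M = ((x₁ + x₂)/2, (y₁ + y₂)/2)
= ((-8 + -19)/2, (13 + 13)/2)
= (-27/2, 26/2) = (-27/2, 13)

(-27/2, 13)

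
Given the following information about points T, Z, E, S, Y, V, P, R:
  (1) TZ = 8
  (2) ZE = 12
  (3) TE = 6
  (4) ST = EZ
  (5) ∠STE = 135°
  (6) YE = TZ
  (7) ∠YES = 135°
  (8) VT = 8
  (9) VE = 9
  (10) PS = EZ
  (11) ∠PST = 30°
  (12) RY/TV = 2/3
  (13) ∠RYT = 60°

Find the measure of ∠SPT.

From the given relations: PS = EZ = 12; ST = EZ = 12.
Step 1: By the law of cosines on triangle PST: PT² = 12² + 12² − 2·12·12·cos(30°) = 38.58, so PT ≈ 6.21.
Step 2: By the inverse law of cosines on triangle SPT: cos(∠SPT) = (12² + 6.21² − 12²) / (2·12·6.21) = 38.58/149.08 = 0.2588, so ∠SPT = 75°.

Therefore, the measure of angle ∠SPT = 75°.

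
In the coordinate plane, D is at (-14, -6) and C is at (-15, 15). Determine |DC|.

d = sqrt((-1)^2 + (21)^2) = sqrt(442)

sqrt(442)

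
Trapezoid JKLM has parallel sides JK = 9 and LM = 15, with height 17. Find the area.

Area of a trapezoid = (base1 + base2) * height / 2
Area = (9 + 15) * 17 / 2
Area = 24 * 17 / 2
Area = 408 / 2
Area = 204

204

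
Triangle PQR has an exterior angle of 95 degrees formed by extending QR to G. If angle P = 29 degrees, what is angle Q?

By the exterior angle theorem: exterior angle = sum of remote interior angles.
95 = 29 + angle Q
angle Q = 95 - 29 = 66 degrees

66 degrees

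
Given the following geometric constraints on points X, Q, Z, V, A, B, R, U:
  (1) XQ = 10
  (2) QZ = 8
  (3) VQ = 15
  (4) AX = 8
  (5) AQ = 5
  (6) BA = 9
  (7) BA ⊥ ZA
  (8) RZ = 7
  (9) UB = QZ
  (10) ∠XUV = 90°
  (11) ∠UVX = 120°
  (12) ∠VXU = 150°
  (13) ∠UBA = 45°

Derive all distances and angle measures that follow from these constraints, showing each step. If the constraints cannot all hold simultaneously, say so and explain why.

These constraints are not satisfiable: (10), (11) and (12) are the three interior angles of triangle XUV, which must sum to 180°, but 90° + 120° + 150° = 360°. No planar figure meets all of them, so nothing further can be derived.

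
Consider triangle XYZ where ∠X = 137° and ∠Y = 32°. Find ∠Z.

The interior angles sum to 180°: angle Z = 180 - 137 - 32 = 11°.
The triangle is obtuse (angles 137°, 32°, 11°).

11 degrees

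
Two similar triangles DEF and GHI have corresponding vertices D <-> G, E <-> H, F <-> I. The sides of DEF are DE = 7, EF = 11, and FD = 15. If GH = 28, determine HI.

k = 28/7 = 4. HI = 4 * 11 = 44.

44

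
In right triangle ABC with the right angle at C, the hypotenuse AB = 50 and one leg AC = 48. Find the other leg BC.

BC = sqrt(50^2 - 48^2) = sqrt(196) = 14

14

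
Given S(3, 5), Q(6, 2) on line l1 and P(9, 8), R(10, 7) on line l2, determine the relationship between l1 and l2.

Slope of line 1: m1 = (2 - 5)/(6 - 3) = -3/3 = -1
Slope of line 2: m2 = (7 - 8)/(10 - 9) = -1/1 = -1
m1 = m2, so the lines are parallel.

Parallel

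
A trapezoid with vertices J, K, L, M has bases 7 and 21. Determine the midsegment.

The midsegment of a trapezoid = (base1 + base2) / 2
midsegment = (7 + 21) / 2
midsegment = 28 / 2
midsegment = 14

14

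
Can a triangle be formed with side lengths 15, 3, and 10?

No.
The triangle inequality is violated: 3 + 10 = 13 ≤ 15.
These lengths cannot form a triangle.

No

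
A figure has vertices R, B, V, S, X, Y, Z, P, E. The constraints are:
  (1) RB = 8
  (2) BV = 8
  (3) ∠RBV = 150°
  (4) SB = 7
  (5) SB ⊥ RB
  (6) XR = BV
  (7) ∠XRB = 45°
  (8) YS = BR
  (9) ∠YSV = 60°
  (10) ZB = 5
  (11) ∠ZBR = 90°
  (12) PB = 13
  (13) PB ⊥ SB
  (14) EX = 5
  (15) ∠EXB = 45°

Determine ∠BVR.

Step 1: By the law of cosines on triangle VBR: VR² = 8² + 8² − 2·8·8·cos(150°) = 238.85, so VR ≈ 15.45.
Step 2: By the inverse law of cosines on triangle BVR: cos(∠BVR) = (8² + 15.45² − 8²) / (2·8·15.45) = 238.85/247.28 = 0.9659, so ∠BVR = 15°.

Therefore, the measure of angle ∠BVR = 15°.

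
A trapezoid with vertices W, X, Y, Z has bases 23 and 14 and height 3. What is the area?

A trapezoid's area equals the midsegment times the height.
The midsegment is (23 + 14) / 2 = 37/2.
Area = 37/2 * 3 = 111/2.

111/2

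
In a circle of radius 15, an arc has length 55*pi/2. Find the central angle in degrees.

θ = 360 × 55*pi/2 / (2π × 15) = 330° (rearranging arc length formula).

330°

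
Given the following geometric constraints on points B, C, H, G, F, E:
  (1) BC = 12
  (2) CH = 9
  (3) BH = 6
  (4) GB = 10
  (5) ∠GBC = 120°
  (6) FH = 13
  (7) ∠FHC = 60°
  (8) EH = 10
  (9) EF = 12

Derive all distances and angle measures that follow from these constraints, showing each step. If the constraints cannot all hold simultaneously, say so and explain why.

The constraints are consistent.

Step 1: From CB = 12, BG = 10, and ∠CBG = 120°, by the law of cosines:
  CG² = CB² + BG² - 2·CB·BG·cos(120°) = 144 + 100 + 120 = 364
  CG = 2·√91

Step 2: From CH = 9, HF = 13, and ∠CHF = 60°, by the law of cosines:
  CF² = CH² + HF² - 2·CH·HF·cos(60°) = 81 + 169 - 117 = 133
  CF = √133

Step 3: From BC = 12, BH = 6, CH = 9, by the inverse law of cosines:
  cos(∠CBH) = (BC² + BH² - CH²) / (2·BC·BH)
  ∠CBH = 46.57°

Step 4: From CB = 12, CH = 9, BH = 6, by the inverse law of cosines:
  cos(∠BCH) = (CB² + CH² - BH²) / (2·CB·CH)
  ∠BCH = 28.96°

Step 5: From HB = 6, HC = 9, BC = 12, by the inverse law of cosines:
  cos(∠BHC) = (HB² + HC² - BC²) / (2·HB·HC)
  ∠BHC = 104.48°

Step 6: From HE = 10, HF = 13, EF = 12, by the inverse law of cosines:
  cos(∠EHF) = (HE² + HF² - EF²) / (2·HE·HF)
  ∠EHF = 61.26°

Step 7: From FE = 12, FH = 13, EH = 10, by the inverse law of cosines:
  cos(∠EFH) = (FE² + FH² - EH²) / (2·FE·FH)
  ∠EFH = 46.95°

Step 8: From EF = 12, EH = 10, FH = 13, by the inverse law of cosines:
  cos(∠FEH) = (EF² + EH² - FH²) / (2·EF·EH)
  ∠FEH = 71.79°

Step 9: From CB = 12, CG = 2·√91, BG = 10, by the inverse law of cosines:
  cos(∠BCG) = (CB² + CG² - BG²) / (2·CB·CG)
  ∠BCG = 27°

Step 10: From CF = √133, CH = 9, FH = 13, by the inverse law of cosines:
  cos(∠FCH) = (CF² + CH² - FH²) / (2·CF·CH)
  ∠FCH = 77.48°

Step 11: From GB = 10, GC = 2·√91, BC = 12, by the inverse law of cosines:
  cos(∠BGC) = (GB² + GC² - BC²) / (2·GB·GC)
  ∠BGC = 33°

Step 12: From FC = √133, FH = 13, CH = 9, by the inverse law of cosines:
  cos(∠CFH) = (FC² + FH² - CH²) / (2·FC·FH)
  ∠CFH = 42.52°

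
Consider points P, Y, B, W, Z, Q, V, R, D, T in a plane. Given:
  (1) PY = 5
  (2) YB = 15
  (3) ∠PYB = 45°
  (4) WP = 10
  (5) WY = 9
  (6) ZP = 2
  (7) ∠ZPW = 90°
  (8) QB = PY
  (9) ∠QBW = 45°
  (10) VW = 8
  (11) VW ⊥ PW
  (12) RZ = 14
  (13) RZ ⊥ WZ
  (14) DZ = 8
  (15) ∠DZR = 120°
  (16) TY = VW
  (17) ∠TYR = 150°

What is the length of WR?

Step 1: By the law of cosines on triangle ZPW: ZW² = 2² + 10² − 2·2·10·cos(90°) = 104, so ZW = 2·√26.
Step 2: By the law of cosines on triangle WZR: WR² = (2·√26)² + 14² − 2·2·√26·14·cos(90°) = 300, so WR = 10·√3.

Therefore, the length of WR = 10·√3.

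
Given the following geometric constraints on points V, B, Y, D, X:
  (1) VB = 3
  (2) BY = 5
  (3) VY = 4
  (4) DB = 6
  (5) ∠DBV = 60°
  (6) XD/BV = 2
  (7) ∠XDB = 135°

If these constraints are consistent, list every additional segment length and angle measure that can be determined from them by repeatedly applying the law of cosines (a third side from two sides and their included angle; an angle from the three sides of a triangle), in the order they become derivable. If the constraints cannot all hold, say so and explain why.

The constraints are consistent. Derivable facts, in order:
After 1 step:
- BX ≈ 11.09
- VD = 3·√3
- ∠BVY = 90°
- ∠BYV = 36.87°
- ∠VBY = 53.13°
After 2 steps:
- ∠BDV = 30°
- ∠BVD = 90°
- ∠BXD = 22.5°
- ∠DBX = 22.5°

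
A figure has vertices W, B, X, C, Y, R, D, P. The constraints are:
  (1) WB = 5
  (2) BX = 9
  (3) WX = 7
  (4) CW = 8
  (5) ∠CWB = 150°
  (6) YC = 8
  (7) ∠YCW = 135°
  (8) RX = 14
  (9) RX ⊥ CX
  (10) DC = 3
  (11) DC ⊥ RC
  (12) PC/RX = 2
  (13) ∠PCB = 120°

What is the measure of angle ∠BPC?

From the given relations: PC = 2·RX = 2·14 = 28.
Step 1: By the law of cosines on triangle BWC: BC² = 5² + 8² − 2·5·8·cos(150°) = 158.28, so BC ≈ 12.58.
Step 2: By the law of cosines on triangle PCB: PB² = 28² + 12.58² − 2·28·12.58·cos(120°) = 1294.55, so PB ≈ 35.98.
Step 3: By the inverse law of cosines on triangle BPC: cos(∠BPC) = (35.98² + 28² − 12.58²) / (2·35.98·28) = 1920.27/2014.87 = 0.953, so ∠BPC = 17.63°.

Therefore, the measure of angle ∠BPC = 17.63°.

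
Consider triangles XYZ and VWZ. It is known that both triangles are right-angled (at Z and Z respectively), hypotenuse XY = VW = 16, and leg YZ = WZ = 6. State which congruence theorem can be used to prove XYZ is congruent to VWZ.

Consider the given information: both triangles are right-angled (at Z and Z respectively), hypotenuse XY = VW = 16, and leg YZ = WZ = 6
This is not SAS or ASA: SAS requires two sides and the included angle between them. ASA requires two angles and the side between them.
The correct criterion is HL. The hypotenuse and one leg of two right triangles are equal (Hypotenuse-Leg).

HL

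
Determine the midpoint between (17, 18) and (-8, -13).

The midpoint is the average of the coordinates:
x: (17 + -8)/2 = 9/2
y: (18 + -13)/2 = 5/2
Midpoint = (9/2, 5/2)

(9/2, 5/2)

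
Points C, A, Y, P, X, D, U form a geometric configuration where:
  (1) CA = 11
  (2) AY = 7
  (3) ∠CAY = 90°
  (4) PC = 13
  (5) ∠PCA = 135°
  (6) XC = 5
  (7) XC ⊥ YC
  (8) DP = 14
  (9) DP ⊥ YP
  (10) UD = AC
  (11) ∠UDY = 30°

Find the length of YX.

Step 1: By the law of cosines on triangle CAY: CY² = 11² + 7² − 2·11·7·cos(90°) = 170, so CY = √170.
Step 2: By the law of cosines on triangle YCX: YX² = √170² + 5² − 2·√170·5·cos(90°) = 195, so YX = √195.

Therefore, the length of YX = √195.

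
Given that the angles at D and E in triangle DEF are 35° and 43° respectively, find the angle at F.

angle F = 180 - 35 - 43 = 102 degrees.

102 degrees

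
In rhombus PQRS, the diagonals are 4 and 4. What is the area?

The diagonals of a rhombus divide it into four right triangles.
Each triangle has legs 4/ 2 = 2 and 4/2 = 2, so each has area (1/2)*2*2 = 2.
Four such triangles give total area = (d1 * d2) / 2 = 8.

8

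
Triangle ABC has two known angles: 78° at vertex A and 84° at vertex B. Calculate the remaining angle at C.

Let angle C = x. Then 78 + 84 + x = 180.
x = 180 - 162 = 18 degrees.

18 degrees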